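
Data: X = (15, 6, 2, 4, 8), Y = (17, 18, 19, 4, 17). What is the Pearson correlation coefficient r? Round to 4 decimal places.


r = sum((xi-xbar)(yi-ybar)) / sqrt(sum((xi-xbar)^2) * sum((yi-ybar)^2))
n = 5, xbar = 35/5 = 7, ybar = 75/5 = 15
Sxy = sum((xi-xbar)(yi-ybar)) = 28
Sxx = sum((xi-xbar)^2) = 100
Syy = sum((yi-ybar)^2) = 154
sqrt(Sxx*Syy) ≈ 124.096736
r = Sxy / sqrt(Sxx*Syy) = 28 / 124.096736 ≈ 0.225630

0.2256


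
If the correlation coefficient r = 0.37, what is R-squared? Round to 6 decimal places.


R^2 = r^2 = (0.37)^2 = 0.1369

0.136900


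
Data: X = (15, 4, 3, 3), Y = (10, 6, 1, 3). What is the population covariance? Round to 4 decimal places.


Cov = (1/n)*sum((xi-xbar)(yi-ybar))
n = 4, xbar = 25/4 = 6.25, ybar = 20/4 = 5
sum((xi-xbar)(yi-ybar)) = 61
Cov = 61 / 4 = 15.25

15.2500


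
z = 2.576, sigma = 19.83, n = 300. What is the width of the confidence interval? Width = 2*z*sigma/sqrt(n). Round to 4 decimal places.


width = 2*z*sigma/sqrt(n)
2*z*sigma = 2 * 2.576 * 19.83 = 102.16416
sqrt(300) ≈ 17.320508
width = 102.16416 / 17.320508 ≈ 5.898451

5.8985


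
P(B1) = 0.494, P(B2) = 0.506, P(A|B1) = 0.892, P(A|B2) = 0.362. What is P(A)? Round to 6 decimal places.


P(A) = P(A|B1)*P(B1) + P(A|B2)*P(B2)
P(A|B1)*P(B1) = 0.892 * 0.494 = 0.440648
P(A|B2)*P(B2) = 0.362 * 0.506 = 0.183172
P(A) = 0.440648 + 0.183172 = 0.62382

0.623820


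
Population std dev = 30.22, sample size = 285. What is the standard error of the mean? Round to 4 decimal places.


SE = sigma / sqrt(n)
sqrt(285) ≈ 16.881943
SE = 30.22 / 16.881943 ≈ 1.790078

1.7901


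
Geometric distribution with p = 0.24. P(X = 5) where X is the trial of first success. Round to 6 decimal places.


P = (1-p)^(k-1) * p
(1-p)^(k-1) = 0.76^4 ≈ 0.3336218
P = 0.3336218 * 0.24 ≈ 0.08006922

0.080069


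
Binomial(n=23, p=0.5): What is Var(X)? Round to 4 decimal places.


Var = n*p*(1-p) = 23 * 0.5 * 0.5 = 5.75

5.7500


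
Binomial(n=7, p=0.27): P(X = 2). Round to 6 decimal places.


P = C(n,k) * p^k * (1-p)^(n-k)
C(7,2) = 21
p^k = 0.27^2 = 0.0729
(1-p)^(n-k) = 0.73^5 ≈ 0.2073072
P = 21 * 0.0729 * 0.2073072 ≈ 0.317367

0.317367


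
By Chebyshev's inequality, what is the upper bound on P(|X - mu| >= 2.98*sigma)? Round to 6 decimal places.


P <= 1/k^2
k^2 = 2.98^2 = 8.8804
1/k^2 = 1 / 8.8804 ≈ 0.11260754

0.112608


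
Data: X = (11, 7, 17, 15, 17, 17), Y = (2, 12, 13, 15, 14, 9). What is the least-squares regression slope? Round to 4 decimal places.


b = sum((xi-xbar)(yi-ybar)) / sum((xi-xbar)^2)
n = 6, xbar = 84/6 = 14, ybar = 65/6 ≈ 10.833333
Sxy = sum((xi-xbar)(yi-ybar)) = 33
Sxx = sum((xi-xbar)^2) = 86
b = Sxy / Sxx = 33/86 ≈ 0.383721

0.3837


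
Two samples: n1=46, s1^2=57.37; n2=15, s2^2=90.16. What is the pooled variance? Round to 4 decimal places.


sp^2 = ((n1-1)*s1^2 + (n2-1)*s2^2)/(n1+n2-2)
(n1-1)*s1^2 = 45 * 57.37 = 2581.65
(n2-1)*s2^2 = 14 * 90.16 = 1262.24
numerator = 2581.65 + 1262.24 = 3843.89
n1+n2-2 = 59
sp^2 = 3843.89 / 59 = 384389/5900 ≈ 65.150678

65.1507


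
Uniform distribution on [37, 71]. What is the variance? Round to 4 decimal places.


Var = (b-a)^2 / 12
(b-a)^2 = (71 - 37)^2 = 1156
Var = 1156/12 ≈ 96.333333

96.3333


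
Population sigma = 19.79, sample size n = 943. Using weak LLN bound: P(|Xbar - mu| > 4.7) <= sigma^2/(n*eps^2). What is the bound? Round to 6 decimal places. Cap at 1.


bound = min(1, sigma^2/(n*eps^2))
sigma^2 = 19.79^2 = 391.6441
n*eps^2 = 943 * 4.7^2 = 943 * 22.09 = 20830.87
sigma^2/(n*eps^2) = 391.6441 / 20830.87 ≈ 0.01880114

0.018801


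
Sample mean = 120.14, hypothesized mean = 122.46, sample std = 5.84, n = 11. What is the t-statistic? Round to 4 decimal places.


t = (xbar - mu0) / (s/sqrt(n))
xbar - mu0 = 120.14 - 122.46 = -2.32
sqrt(11) ≈ 3.31662479
s/sqrt(n) = 5.84 / 3.31662479 ≈ 1.76082625
t = -2.32 / 1.76082625 ≈ -1.317563

-1.3176


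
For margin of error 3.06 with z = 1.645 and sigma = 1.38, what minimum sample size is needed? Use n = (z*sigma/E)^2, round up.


z*sigma/E = 1.645 * 1.38 / 3.06 ≈ 0.741863
(z*sigma/E)^2 ≈ 0.550360
round up: n = 1

1


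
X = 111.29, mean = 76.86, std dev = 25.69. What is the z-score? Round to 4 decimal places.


z = (X - mu) / sigma
X - mu = 111.29 - 76.86 = 34.43
z = 34.43 / 25.69 = 3443/2569 ≈ 1.340210

1.3402


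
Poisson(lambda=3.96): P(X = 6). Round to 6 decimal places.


P = e^(-lam) * lam^k / k!
e^(-3.96) ≈ 0.01906311
lam^k = 3.96^6 ≈ 3856.302692
k! = 6! = 720
P = 0.01906311 * 3856.302692 / 720 ≈ 0.102102

0.102102


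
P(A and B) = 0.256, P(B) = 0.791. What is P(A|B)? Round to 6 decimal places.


P(A|B) = P(A and B) / P(B) = 0.256 / 0.791 = 256/791 ≈ 0.32364096

0.323641


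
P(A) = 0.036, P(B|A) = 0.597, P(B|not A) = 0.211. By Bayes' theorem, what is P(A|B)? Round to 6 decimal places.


P(A|B) = P(B|A)*P(A) / P(B), P(B) = P(B|A)*P(A) + P(B|not A)*P(not A)
P(B|A)*P(A) = 0.597 * 0.036 = 0.021492
P(B|not A)*P(not A) = 0.211 * 0.964 = 0.203404
P(B) = 0.021492 + 0.203404 = 0.224896
P(A|B) = 0.021492 / 0.224896 ≈ 0.09556417

0.095564


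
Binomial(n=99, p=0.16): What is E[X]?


E[X] = n*p = 99 * 0.16 = 15.84

15.84


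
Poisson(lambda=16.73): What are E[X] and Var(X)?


E[X] = Var(X) = lambda = 16.73

16.73, 16.73


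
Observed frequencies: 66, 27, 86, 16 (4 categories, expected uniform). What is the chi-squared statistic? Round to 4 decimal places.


chi2 = sum((O-E)^2/E), E = total/4
total = 195, E = 195/4 = 48.75
(66 - 48.75)^2 / 48.75 = 297.5625 / 48.75 = 1587/260 ≈ 6.103846
(27 - 48.75)^2 / 48.75 = 473.0625 / 48.75 = 2523/260 ≈ 9.703846
(86 - 48.75)^2 / 48.75 = 1387.5625 / 48.75 = 22201/780 ≈ 28.462821
(16 - 48.75)^2 / 48.75 = 1072.5625 / 48.75 = 17161/780 ≈ 22.001282
chi2 = 12923/195 ≈ 66.271795

66.2718


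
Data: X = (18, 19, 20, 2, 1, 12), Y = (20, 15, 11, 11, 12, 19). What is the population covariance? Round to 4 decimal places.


Cov = (1/n)*sum((xi-xbar)(yi-ybar))
n = 6, xbar = 72/6 = 12, ybar = 88/6 = 44/3 ≈ 14.666667
sum((xi-xbar)(yi-ybar)) = 71
Cov = 71 / 6 = 71/6 ≈ 11.833333

11.8333


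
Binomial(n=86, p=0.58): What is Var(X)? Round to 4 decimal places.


Var = n*p*(1-p) = 86 * 0.58 * 0.42 = 20.9496

20.9496


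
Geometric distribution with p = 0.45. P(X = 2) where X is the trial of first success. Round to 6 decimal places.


P = (1-p)^(k-1) * p
(1-p)^(k-1) = 0.55^1 = 0.55
P = 0.55 * 0.45 = 0.2475

0.247500


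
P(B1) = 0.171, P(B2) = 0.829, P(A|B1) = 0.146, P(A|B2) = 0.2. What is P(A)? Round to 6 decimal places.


P(A) = P(A|B1)*P(B1) + P(A|B2)*P(B2)
P(A|B1)*P(B1) = 0.146 * 0.171 = 0.024966
P(A|B2)*P(B2) = 0.2 * 0.829 = 0.1658
P(A) = 0.024966 + 0.1658 = 0.190766

0.190766


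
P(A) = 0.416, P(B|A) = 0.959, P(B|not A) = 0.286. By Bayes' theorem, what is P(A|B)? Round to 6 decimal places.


P(A|B) = P(B|A)*P(A) / P(B), P(B) = P(B|A)*P(A) + P(B|not A)*P(not A)
P(B|A)*P(A) = 0.959 * 0.416 = 0.398944
P(B|not A)*P(not A) = 0.286 * 0.584 = 0.167024
P(B) = 0.398944 + 0.167024 = 0.565968
P(A|B) = 0.398944 / 0.565968 = 1918/2721 ≈ 0.70488791

0.704888


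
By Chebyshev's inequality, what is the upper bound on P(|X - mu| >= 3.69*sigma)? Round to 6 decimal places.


P <= 1/k^2
k^2 = 3.69^2 = 13.6161
1/k^2 = 1 / 13.6161 ≈ 0.07344247

0.073442


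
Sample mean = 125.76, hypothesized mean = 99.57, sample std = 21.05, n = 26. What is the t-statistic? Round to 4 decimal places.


t = (xbar - mu0) / (s/sqrt(n))
xbar - mu0 = 125.76 - 99.57 = 26.19
sqrt(26) ≈ 5.09901951
s/sqrt(n) = 21.05 / 5.09901951 ≈ 4.12824464
t = 26.19 / 4.12824464 ≈ 6.344101

6.3441


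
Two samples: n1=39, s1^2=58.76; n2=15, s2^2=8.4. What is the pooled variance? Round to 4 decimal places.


sp^2 = ((n1-1)*s1^2 + (n2-1)*s2^2)/(n1+n2-2)
(n1-1)*s1^2 = 38 * 58.76 = 2232.88
(n2-1)*s2^2 = 14 * 8.4 = 117.6
numerator = 2232.88 + 117.6 = 2350.48
n1+n2-2 = 52
sp^2 = 2350.48 / 52 = 29381/650 ≈ 45.201538

45.2015


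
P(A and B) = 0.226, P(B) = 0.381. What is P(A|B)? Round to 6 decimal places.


P(A|B) = P(A and B) / P(B) = 0.226 / 0.381 = 226/381 ≈ 0.59317585

0.593176


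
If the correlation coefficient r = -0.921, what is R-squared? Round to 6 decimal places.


R^2 = r^2 = (-0.921)^2 = 0.848241

0.848241


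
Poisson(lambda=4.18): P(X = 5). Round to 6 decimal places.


P = e^(-lam) * lam^k / k!
e^(-4.18) ≈ 0.01529851
lam^k = 4.18^5 ≈ 1276.090304
k! = 5! = 120
P = 0.01529851 * 1276.090304 / 120 ≈ 0.162686

0.162686


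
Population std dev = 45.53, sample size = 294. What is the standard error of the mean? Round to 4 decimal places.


SE = sigma / sqrt(n)
sqrt(294) ≈ 17.146428
SE = 45.53 / 17.146428 ≈ 2.655364

2.6554


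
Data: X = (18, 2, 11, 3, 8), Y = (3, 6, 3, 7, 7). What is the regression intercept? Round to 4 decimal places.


a = ybar - b*xbar, where b = sum((xi-xbar)(yi-ybar)) / sum((xi-xbar)^2)
n = 5, xbar = 42/5 = 8.4, ybar = 26/5 = 5.2
Sxy = sum((xi-xbar)(yi-ybar)) = -42.4
Sxx = sum((xi-xbar)^2) = 169.2
b = Sxy / Sxx = -106/423 ≈ -0.250591
a = 5.2 - (-0.250591) * 8.4 = 1030/141 ≈ 7.304965

7.3050


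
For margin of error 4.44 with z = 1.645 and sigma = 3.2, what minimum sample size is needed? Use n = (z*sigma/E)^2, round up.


z*sigma/E = 1.645 * 3.2 / 4.44 = 658/555 ≈ 1.185586
(z*sigma/E)^2 ≈ 1.405613
round up: n = 2

2


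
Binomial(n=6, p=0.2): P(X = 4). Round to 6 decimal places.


P = C(n,k) * p^k * (1-p)^(n-k)
C(6,4) = 15
p^k = 0.2^4 = 0.0016
(1-p)^(n-k) = 0.8^2 = 0.64
P = 15 * 0.0016 * 0.64 = 0.01536

0.015360


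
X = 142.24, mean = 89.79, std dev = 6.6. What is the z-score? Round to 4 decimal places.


z = (X - mu) / sigma
X - mu = 142.24 - 89.79 = 52.45
z = 52.45 / 6.6 = 1049/132 ≈ 7.946970

7.9470


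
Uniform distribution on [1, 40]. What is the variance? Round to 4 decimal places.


Var = (b-a)^2 / 12
(b-a)^2 = (40 - 1)^2 = 1521
Var = 1521/12 = 126.75

126.7500


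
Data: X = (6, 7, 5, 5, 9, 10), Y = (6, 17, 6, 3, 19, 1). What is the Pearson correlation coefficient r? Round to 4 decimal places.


r = sum((xi-xbar)(yi-ybar)) / sqrt(sum((xi-xbar)^2) * sum((yi-ybar)^2))
n = 6, xbar = 42/6 = 7, ybar = 52/6 = 26/3 ≈ 8.666667
Sxy = sum((xi-xbar)(yi-ybar)) = 17
Sxx = sum((xi-xbar)^2) = 22
Syy = sum((yi-ybar)^2) = 844/3 ≈ 281.333333
sqrt(Sxx*Syy) ≈ 78.672316
r = Sxy / sqrt(Sxx*Syy) = 17 / 78.672316 ≈ 0.216086

0.2161


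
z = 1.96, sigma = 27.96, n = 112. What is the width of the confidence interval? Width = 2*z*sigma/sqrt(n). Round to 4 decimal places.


width = 2*z*sigma/sqrt(n)
2*z*sigma = 2 * 1.96 * 27.96 = 109.6032
sqrt(112) ≈ 10.583005
width = 109.6032 / 10.583005 ≈ 10.356529

10.3565


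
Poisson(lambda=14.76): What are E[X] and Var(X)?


E[X] = Var(X) = lambda = 14.76

14.76, 14.76


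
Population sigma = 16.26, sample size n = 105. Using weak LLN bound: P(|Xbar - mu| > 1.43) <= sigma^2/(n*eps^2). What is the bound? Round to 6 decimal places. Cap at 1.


bound = min(1, sigma^2/(n*eps^2))
sigma^2 = 16.26^2 = 264.3876
n*eps^2 = 105 * 1.43^2 = 105 * 2.0449 = 214.7145
sigma^2/(n*eps^2) = 264.3876 / 214.7145 ≈ 1.23134488
this exceeds 1, so the bound is capped at 1

1.000000


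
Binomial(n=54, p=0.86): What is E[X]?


E[X] = n*p = 54 * 0.86 = 46.44

46.44


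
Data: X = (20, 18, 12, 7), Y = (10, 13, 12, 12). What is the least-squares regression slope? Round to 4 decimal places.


b = sum((xi-xbar)(yi-ybar)) / sum((xi-xbar)^2)
n = 4, xbar = 57/4 = 14.25, ybar = 47/4 = 11.75
Sxy = sum((xi-xbar)(yi-ybar)) = -7.75
Sxx = sum((xi-xbar)^2) = 104.75
b = Sxy / Sxx = -31/419 ≈ -0.073986

-0.0740


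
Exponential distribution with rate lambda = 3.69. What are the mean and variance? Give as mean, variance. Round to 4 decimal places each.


mean = 1/lam, var = 1/lam^2
mean = 1 / 3.69 = 100/369 ≈ 0.271003
lam^2 = 3.69^2 = 13.6161
var = 1 / 13.6161 ≈ 0.073442

0.2710, 0.0734


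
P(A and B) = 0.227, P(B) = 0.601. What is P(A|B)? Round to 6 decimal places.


P(A|B) = P(A and B) / P(B) = 0.227 / 0.601 = 227/601 ≈ 0.37770383

0.377704


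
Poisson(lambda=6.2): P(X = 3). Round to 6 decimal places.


P = e^(-lam) * lam^k / k!
e^(-6.2) ≈ 0.002029431
lam^k = 6.2^3 = 238.328
k! = 3! = 6
P = 0.002029431 * 238.328 / 6 ≈ 0.080612

0.080612


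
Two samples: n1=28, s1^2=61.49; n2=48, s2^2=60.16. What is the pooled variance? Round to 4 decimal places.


sp^2 = ((n1-1)*s1^2 + (n2-1)*s2^2)/(n1+n2-2)
(n1-1)*s1^2 = 27 * 61.49 = 1660.23
(n2-1)*s2^2 = 47 * 60.16 = 2827.52
numerator = 1660.23 + 2827.52 = 4487.75
n1+n2-2 = 74
sp^2 = 4487.75 / 74 = 17951/296 ≈ 60.645270

60.6453


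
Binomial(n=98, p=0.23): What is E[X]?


E[X] = n*p = 98 * 0.23 = 22.54

22.54


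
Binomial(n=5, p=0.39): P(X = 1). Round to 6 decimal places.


P = C(n,k) * p^k * (1-p)^(n-k)
C(5,1) = 5
p^k = 0.39^1 = 0.39
(1-p)^(n-k) = 0.61^4 ≈ 0.1384584
P = 5 * 0.39 * 0.1384584 ≈ 0.269994

0.269994


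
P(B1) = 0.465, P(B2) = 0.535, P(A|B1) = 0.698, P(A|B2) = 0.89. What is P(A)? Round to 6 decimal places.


P(A) = P(A|B1)*P(B1) + P(A|B2)*P(B2)
P(A|B1)*P(B1) = 0.698 * 0.465 = 0.32457
P(A|B2)*P(B2) = 0.89 * 0.535 = 0.47615
P(A) = 0.32457 + 0.47615 = 0.80072

0.800720


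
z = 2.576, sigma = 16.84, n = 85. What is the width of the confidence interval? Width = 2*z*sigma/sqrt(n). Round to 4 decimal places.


width = 2*z*sigma/sqrt(n)
2*z*sigma = 2 * 2.576 * 16.84 = 86.75968
sqrt(85) ≈ 9.219544
width = 86.75968 / 9.219544 ≈ 9.410409

9.4104


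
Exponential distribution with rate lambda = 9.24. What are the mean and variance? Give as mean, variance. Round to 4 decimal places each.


mean = 1/lam, var = 1/lam^2
mean = 1 / 9.24 = 25/231 ≈ 0.108225
lam^2 = 9.24^2 = 85.3776
var = 1 / 85.3776 ≈ 0.011713

0.1082, 0.0117


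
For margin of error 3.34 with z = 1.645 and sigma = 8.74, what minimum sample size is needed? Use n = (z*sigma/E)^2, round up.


z*sigma/E = 1.645 * 8.74 / 3.34 ≈ 4.304581
(z*sigma/E)^2 ≈ 18.529416
round up: n = 19

19


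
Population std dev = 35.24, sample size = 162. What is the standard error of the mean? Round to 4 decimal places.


SE = sigma / sqrt(n)
sqrt(162) ≈ 12.727922
SE = 35.24 / 12.727922 ≈ 2.768716

2.7687


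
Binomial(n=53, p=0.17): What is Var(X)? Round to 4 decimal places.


Var = n*p*(1-p) = 53 * 0.17 * 0.83 = 7.4783

7.4783


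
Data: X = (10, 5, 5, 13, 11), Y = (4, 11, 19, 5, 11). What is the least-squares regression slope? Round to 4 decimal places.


b = sum((xi-xbar)(yi-ybar)) / sum((xi-xbar)^2)
n = 5, xbar = 44/5 = 8.8, ybar = 50/5 = 10
Sxy = sum((xi-xbar)(yi-ybar)) = -64
Sxx = sum((xi-xbar)^2) = 52.8
b = Sxy / Sxx = -40/33 ≈ -1.212121

-1.2121


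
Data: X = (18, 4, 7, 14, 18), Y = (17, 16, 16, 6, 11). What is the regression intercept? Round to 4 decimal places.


a = ybar - b*xbar, where b = sum((xi-xbar)(yi-ybar)) / sum((xi-xbar)^2)
n = 5, xbar = 61/5 = 12.2, ybar = 66/5 = 13.2
Sxy = sum((xi-xbar)(yi-ybar)) = -41.2
Sxx = sum((xi-xbar)^2) = 164.8
b = Sxy / Sxx = -0.25
a = 13.2 - (-0.25) * 12.2 = 16.25

16.2500


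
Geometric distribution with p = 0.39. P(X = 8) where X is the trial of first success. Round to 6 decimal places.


P = (1-p)^(k-1) * p
(1-p)^(k-1) = 0.61^7 ≈ 0.03142743
P = 0.03142743 * 0.39 ≈ 0.01225670

0.012257


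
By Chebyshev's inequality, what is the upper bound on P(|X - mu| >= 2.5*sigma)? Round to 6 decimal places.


P <= 1/k^2
k^2 = 2.5^2 = 6.25
1/k^2 = 1 / 6.25 = 0.16

0.160000


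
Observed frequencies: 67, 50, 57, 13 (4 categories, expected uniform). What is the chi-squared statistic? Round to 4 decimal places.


chi2 = sum((O-E)^2/E), E = total/4
total = 187, E = 187/4 = 46.75
(67 - 46.75)^2 / 46.75 = 410.0625 / 46.75 = 6561/748 ≈ 8.771390
(50 - 46.75)^2 / 46.75 = 10.5625 / 46.75 = 169/748 ≈ 0.225936
(57 - 46.75)^2 / 46.75 = 105.0625 / 46.75 = 1681/748 ≈ 2.247326
(13 - 46.75)^2 / 46.75 = 1139.0625 / 46.75 = 18225/748 ≈ 24.364973
chi2 = 6659/187 ≈ 35.609626

35.6096


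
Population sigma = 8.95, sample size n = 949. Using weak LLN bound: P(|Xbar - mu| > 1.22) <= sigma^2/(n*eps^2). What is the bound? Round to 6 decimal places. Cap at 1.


bound = min(1, sigma^2/(n*eps^2))
sigma^2 = 8.95^2 = 80.1025
n*eps^2 = 949 * 1.22^2 = 949 * 1.4884 = 1412.4916
sigma^2/(n*eps^2) = 80.1025 / 1412.4916 ≈ 0.05671007

0.056710


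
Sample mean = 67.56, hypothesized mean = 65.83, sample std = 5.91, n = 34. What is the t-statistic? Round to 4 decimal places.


t = (xbar - mu0) / (s/sqrt(n))
xbar - mu0 = 67.56 - 65.83 = 1.73
sqrt(34) ≈ 5.83095189
s/sqrt(n) = 5.91 / 5.83095189 ≈ 1.01355664
t = 1.73 / 1.01355664 ≈ 1.706861

1.7069


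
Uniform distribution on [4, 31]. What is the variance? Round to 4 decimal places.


Var = (b-a)^2 / 12
(b-a)^2 = (31 - 4)^2 = 729
Var = 729/12 = 60.75

60.7500


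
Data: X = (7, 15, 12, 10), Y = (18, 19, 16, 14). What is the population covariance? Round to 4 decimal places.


Cov = (1/n)*sum((xi-xbar)(yi-ybar))
n = 4, xbar = 44/4 = 11, ybar = 67/4 = 16.75
sum((xi-xbar)(yi-ybar)) = 6
Cov = 6 / 4 = 1.5

1.5000


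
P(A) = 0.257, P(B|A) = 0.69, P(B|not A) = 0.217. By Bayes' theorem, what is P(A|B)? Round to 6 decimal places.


P(A|B) = P(B|A)*P(A) / P(B), P(B) = P(B|A)*P(A) + P(B|not A)*P(not A)
P(B|A)*P(A) = 0.69 * 0.257 = 0.17733
P(B|not A)*P(not A) = 0.217 * 0.743 = 0.161231
P(B) = 0.17733 + 0.161231 = 0.338561
P(A|B) = 0.17733 / 0.338561 ≈ 0.52377563

0.523776


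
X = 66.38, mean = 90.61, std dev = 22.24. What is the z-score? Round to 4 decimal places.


z = (X - mu) / sigma
X - mu = 66.38 - 90.61 = -24.23
z = -24.23 / 22.24 = -2423/2224 ≈ -1.089478

-1.0895


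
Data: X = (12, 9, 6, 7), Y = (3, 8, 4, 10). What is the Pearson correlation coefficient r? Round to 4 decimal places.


r = sum((xi-xbar)(yi-ybar)) / sqrt(sum((xi-xbar)^2) * sum((yi-ybar)^2))
n = 4, xbar = 34/4 = 8.5, ybar = 25/4 = 6.25
Sxy = sum((xi-xbar)(yi-ybar)) = -10.5
Sxx = sum((xi-xbar)^2) = 21
Syy = sum((yi-ybar)^2) = 32.75
sqrt(Sxx*Syy) ≈ 26.224988
r = Sxy / sqrt(Sxx*Syy) = -10.5 / 26.224988 ≈ -0.400381

-0.4004


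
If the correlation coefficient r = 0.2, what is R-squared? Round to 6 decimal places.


R^2 = r^2 = (0.2)^2 = 0.04

0.040000


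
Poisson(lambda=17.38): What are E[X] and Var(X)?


E[X] = Var(X) = lambda = 17.38

17.38, 17.38


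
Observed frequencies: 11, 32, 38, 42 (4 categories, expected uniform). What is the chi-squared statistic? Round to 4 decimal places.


chi2 = sum((O-E)^2/E), E = total/4
total = 123, E = 123/4 = 30.75
(11 - 30.75)^2 / 30.75 = 390.0625 / 30.75 = 6241/492 ≈ 12.684959
(32 - 30.75)^2 / 30.75 = 1.5625 / 30.75 = 25/492 ≈ 0.050813
(38 - 30.75)^2 / 30.75 = 52.5625 / 30.75 = 841/492 ≈ 1.709350
(42 - 30.75)^2 / 30.75 = 126.5625 / 30.75 = 675/164 ≈ 4.115854
chi2 = 761/41 ≈ 18.560976

18.5610


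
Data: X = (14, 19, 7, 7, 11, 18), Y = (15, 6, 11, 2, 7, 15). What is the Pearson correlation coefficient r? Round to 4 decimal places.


r = sum((xi-xbar)(yi-ybar)) / sqrt(sum((xi-xbar)^2) * sum((yi-ybar)^2))
n = 6, xbar = 76/6 = 38/3 ≈ 12.666667, ybar = 56/6 = 28/3 ≈ 9.333333
Sxy = sum((xi-xbar)(yi-ybar)) = 158/3 ≈ 52.666667
Sxx = sum((xi-xbar)^2) = 412/3 ≈ 137.333333
Syy = sum((yi-ybar)^2) = 412/3 ≈ 137.333333
sqrt(Sxx*Syy) = 412/3 ≈ 137.333333
r = Sxy / sqrt(Sxx*Syy) = 52.666667 / 137.333333 = 79/206 ≈ 0.383495

0.3835


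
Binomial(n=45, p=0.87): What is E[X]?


E[X] = n*p = 45 * 0.87 = 39.15

39.15


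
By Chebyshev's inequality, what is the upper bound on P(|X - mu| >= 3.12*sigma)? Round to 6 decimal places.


P <= 1/k^2
k^2 = 3.12^2 = 9.7344
1/k^2 = 1 / 9.7344 = 625/6084 ≈ 0.10272847

0.102728


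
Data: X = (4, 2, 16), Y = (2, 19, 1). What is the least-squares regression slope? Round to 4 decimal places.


b = sum((xi-xbar)(yi-ybar)) / sum((xi-xbar)^2)
n = 3, xbar = 22/3 ≈ 7.333333, ybar = 22/3 ≈ 7.333333
Sxy = sum((xi-xbar)(yi-ybar)) = -298/3 ≈ -99.333333
Sxx = sum((xi-xbar)^2) = 344/3 ≈ 114.666667
b = Sxy / Sxx = -149/172 ≈ -0.866279

-0.8663


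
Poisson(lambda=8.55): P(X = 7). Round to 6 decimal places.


P = e^(-lam) * lam^k / k!
e^(-8.55) ≈ 0.0001935451
lam^k = 8.55^7 ≈ 3340125.638760
k! = 7! = 5040
P = 0.0001935451 * 3340125.638760 / 5040 ≈ 0.128267

0.128267


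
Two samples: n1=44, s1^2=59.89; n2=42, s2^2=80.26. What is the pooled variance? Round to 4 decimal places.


sp^2 = ((n1-1)*s1^2 + (n2-1)*s2^2)/(n1+n2-2)
(n1-1)*s1^2 = 43 * 59.89 = 2575.27
(n2-1)*s2^2 = 41 * 80.26 = 3290.66
numerator = 2575.27 + 3290.66 = 5865.93
n1+n2-2 = 84
sp^2 = 5865.93 / 84 = 69.8325

69.8325


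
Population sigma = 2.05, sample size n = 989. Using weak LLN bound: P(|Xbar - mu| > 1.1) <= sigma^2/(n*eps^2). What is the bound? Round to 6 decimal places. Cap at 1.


bound = min(1, sigma^2/(n*eps^2))
sigma^2 = 2.05^2 = 4.2025
n*eps^2 = 989 * 1.1^2 = 989 * 1.21 = 1196.69
sigma^2/(n*eps^2) = 4.2025 / 1196.69 ≈ 0.00351177

0.003512


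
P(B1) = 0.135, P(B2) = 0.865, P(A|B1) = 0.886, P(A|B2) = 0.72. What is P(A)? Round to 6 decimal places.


P(A) = P(A|B1)*P(B1) + P(A|B2)*P(B2)
P(A|B1)*P(B1) = 0.886 * 0.135 = 0.11961
P(A|B2)*P(B2) = 0.72 * 0.865 = 0.6228
P(A) = 0.11961 + 0.6228 = 0.74241

0.742410


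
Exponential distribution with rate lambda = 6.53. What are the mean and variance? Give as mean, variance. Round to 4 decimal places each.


mean = 1/lam, var = 1/lam^2
mean = 1 / 6.53 = 100/653 ≈ 0.153139
lam^2 = 6.53^2 = 42.6409
var = 1 / 42.6409 ≈ 0.023452

0.1531, 0.0235


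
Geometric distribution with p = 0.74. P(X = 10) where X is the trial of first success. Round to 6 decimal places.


P = (1-p)^(k-1) * p
(1-p)^(k-1) = 0.26^9 ≈ 0.000005429504
P = 0.000005429504 * 0.74 ≈ 0.000004017833

0.000004


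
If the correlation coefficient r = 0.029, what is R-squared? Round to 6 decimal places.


R^2 = r^2 = (0.029)^2 = 0.000841

0.000841


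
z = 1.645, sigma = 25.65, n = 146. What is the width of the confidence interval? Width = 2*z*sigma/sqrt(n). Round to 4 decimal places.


width = 2*z*sigma/sqrt(n)
2*z*sigma = 2 * 1.645 * 25.65 = 84.3885
sqrt(146) ≈ 12.083046
width = 84.3885 / 12.083046 ≈ 6.984042

6.9840


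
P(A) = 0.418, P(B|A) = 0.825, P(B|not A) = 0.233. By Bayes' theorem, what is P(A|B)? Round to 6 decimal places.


P(A|B) = P(B|A)*P(A) / P(B), P(B) = P(B|A)*P(A) + P(B|not A)*P(not A)
P(B|A)*P(A) = 0.825 * 0.418 = 0.34485
P(B|not A)*P(not A) = 0.233 * 0.582 = 0.135606
P(B) = 0.34485 + 0.135606 = 0.480456
P(A|B) = 0.34485 / 0.480456 ≈ 0.71775563

0.717756


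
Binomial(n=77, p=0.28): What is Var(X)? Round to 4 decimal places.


Var = n*p*(1-p) = 77 * 0.28 * 0.72 = 15.5232

15.5232


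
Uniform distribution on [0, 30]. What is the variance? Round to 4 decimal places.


Var = (b-a)^2 / 12
(b-a)^2 = (30 - 0)^2 = 900
Var = 900/12 = 75

75.0000


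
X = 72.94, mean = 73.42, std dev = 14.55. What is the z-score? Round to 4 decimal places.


z = (X - mu) / sigma
X - mu = 72.94 - 73.42 = -0.48
z = -0.48 / 14.55 = -16/485 ≈ -0.032990

-0.0330


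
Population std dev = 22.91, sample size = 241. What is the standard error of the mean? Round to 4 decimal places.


SE = sigma / sqrt(n)
sqrt(241) ≈ 15.524175
SE = 22.91 / 15.524175 ≈ 1.475763

1.4758


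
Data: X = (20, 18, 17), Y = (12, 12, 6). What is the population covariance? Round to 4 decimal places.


Cov = (1/n)*sum((xi-xbar)(yi-ybar))
n = 3, xbar = 55/3 ≈ 18.333333, ybar = 30/3 = 10
sum((xi-xbar)(yi-ybar)) = 8
Cov = 8 / 3 = 8/3 ≈ 2.666667

2.6667


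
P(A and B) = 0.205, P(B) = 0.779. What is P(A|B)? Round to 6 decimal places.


P(A|B) = P(A and B) / P(B) = 0.205 / 0.779 = 5/19 ≈ 0.26315789

0.263158


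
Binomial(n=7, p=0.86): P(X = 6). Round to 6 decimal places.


P = C(n,k) * p^k * (1-p)^(n-k)
C(7,6) = 7
p^k = 0.86^6 ≈ 0.4045672
(1-p)^(n-k) = 0.14^1 = 0.14
P = 7 * 0.4045672 * 0.14 ≈ 0.396476

0.396476


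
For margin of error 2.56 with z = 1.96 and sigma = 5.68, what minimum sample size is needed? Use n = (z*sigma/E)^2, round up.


z*sigma/E = 1.96 * 5.68 / 2.56 = 4.34875
(z*sigma/E)^2 ≈ 18.911627
round up: n = 19

19


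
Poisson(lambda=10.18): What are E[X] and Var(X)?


E[X] = Var(X) = lambda = 10.18

10.18, 10.18


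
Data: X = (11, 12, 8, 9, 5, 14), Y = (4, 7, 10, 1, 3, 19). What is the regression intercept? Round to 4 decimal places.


a = ybar - b*xbar, where b = sum((xi-xbar)(yi-ybar)) / sum((xi-xbar)^2)
n = 6, xbar = 59/6 ≈ 9.833333, ybar = 44/6 = 22/3 ≈ 7.333333
Sxy = sum((xi-xbar)(yi-ybar)) = 196/3 ≈ 65.333333
Sxx = sum((xi-xbar)^2) = 305/6 ≈ 50.833333
b = Sxy / Sxx = 392/305 ≈ 1.285246
a = 7.333333 - 1.285246 * 9.833333 = -1618/305 ≈ -5.304918

-5.3049


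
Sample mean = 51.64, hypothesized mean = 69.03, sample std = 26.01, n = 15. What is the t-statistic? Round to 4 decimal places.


t = (xbar - mu0) / (s/sqrt(n))
xbar - mu0 = 51.64 - 69.03 = -17.39
sqrt(15) ≈ 3.87298335
s/sqrt(n) = 26.01 / 3.87298335 ≈ 6.71575312
t = -17.39 / 6.71575312 ≈ -2.589434

-2.5894


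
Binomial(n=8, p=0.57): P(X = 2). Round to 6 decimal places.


P = C(n,k) * p^k * (1-p)^(n-k)
C(8,2) = 28
p^k = 0.57^2 = 0.3249
(1-p)^(n-k) = 0.43^6 ≈ 0.006321363
P = 28 * 0.3249 * 0.006321363 ≈ 0.057507

0.057507


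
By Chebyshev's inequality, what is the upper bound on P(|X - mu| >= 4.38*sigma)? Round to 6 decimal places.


P <= 1/k^2
k^2 = 4.38^2 = 19.1844
1/k^2 = 1 / 19.1844 ≈ 0.05212569

0.052126


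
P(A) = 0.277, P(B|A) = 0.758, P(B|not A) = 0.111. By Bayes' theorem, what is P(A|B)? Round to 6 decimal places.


P(A|B) = P(B|A)*P(A) / P(B), P(B) = P(B|A)*P(A) + P(B|not A)*P(not A)
P(B|A)*P(A) = 0.758 * 0.277 = 0.209966
P(B|not A)*P(not A) = 0.111 * 0.723 = 0.080253
P(B) = 0.209966 + 0.080253 = 0.290219
P(A|B) = 0.209966 / 0.290219 ≈ 0.72347434

0.723474


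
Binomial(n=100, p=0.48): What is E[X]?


E[X] = n*p = 100 * 0.48 = 48

48


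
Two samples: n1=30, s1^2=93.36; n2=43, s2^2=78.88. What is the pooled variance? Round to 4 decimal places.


sp^2 = ((n1-1)*s1^2 + (n2-1)*s2^2)/(n1+n2-2)
(n1-1)*s1^2 = 29 * 93.36 = 2707.44
(n2-1)*s2^2 = 42 * 78.88 = 3312.96
numerator = 2707.44 + 3312.96 = 6020.4
n1+n2-2 = 71
sp^2 = 6020.4 / 71 = 30102/355 ≈ 84.794366

84.7944


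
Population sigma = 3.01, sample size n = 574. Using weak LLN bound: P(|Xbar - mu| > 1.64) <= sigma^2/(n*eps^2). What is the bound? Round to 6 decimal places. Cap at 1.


bound = min(1, sigma^2/(n*eps^2))
sigma^2 = 3.01^2 = 9.0601
n*eps^2 = 574 * 1.64^2 = 574 * 2.6896 = 1543.8304
sigma^2/(n*eps^2) = 9.0601 / 1543.8304 ≈ 0.00586859

0.005869


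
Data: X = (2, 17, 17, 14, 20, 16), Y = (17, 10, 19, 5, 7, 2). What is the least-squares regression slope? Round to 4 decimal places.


b = sum((xi-xbar)(yi-ybar)) / sum((xi-xbar)^2)
n = 6, xbar = 86/6 = 43/3 ≈ 14.333333, ybar = 60/6 = 10
Sxy = sum((xi-xbar)(yi-ybar)) = -91
Sxx = sum((xi-xbar)^2) = 604/3 ≈ 201.333333
b = Sxy / Sxx = -273/604 ≈ -0.451987

-0.4520


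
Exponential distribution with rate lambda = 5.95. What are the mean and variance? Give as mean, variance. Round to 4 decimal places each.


mean = 1/lam, var = 1/lam^2
mean = 1 / 5.95 = 20/119 ≈ 0.168067
lam^2 = 5.95^2 = 35.4025
var = 1 / 35.4025 ≈ 0.028247

0.1681, 0.0282


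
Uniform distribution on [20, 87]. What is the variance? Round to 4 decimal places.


Var = (b-a)^2 / 12
(b-a)^2 = (87 - 20)^2 = 4489
Var = 4489/12 ≈ 374.083333

374.0833


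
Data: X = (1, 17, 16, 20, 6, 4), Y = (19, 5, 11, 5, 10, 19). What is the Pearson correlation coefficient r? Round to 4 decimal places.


r = sum((xi-xbar)(yi-ybar)) / sqrt(sum((xi-xbar)^2) * sum((yi-ybar)^2))
n = 6, xbar = 64/6 = 32/3 ≈ 10.666667, ybar = 69/6 = 11.5
Sxy = sum((xi-xbar)(yi-ybar)) = -220
Sxx = sum((xi-xbar)^2) = 946/3 ≈ 315.333333
Syy = sum((yi-ybar)^2) = 199.5
sqrt(Sxx*Syy) ≈ 250.816666
r = Sxy / sqrt(Sxx*Syy) = -220 / 250.816666 ≈ -0.877135

-0.8771


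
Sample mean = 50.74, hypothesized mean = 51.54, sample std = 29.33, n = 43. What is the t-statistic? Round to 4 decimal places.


t = (xbar - mu0) / (s/sqrt(n))
xbar - mu0 = 50.74 - 51.54 = -0.8
sqrt(43) ≈ 6.55743852
s/sqrt(n) = 29.33 / 6.55743852 ≈ 4.47278307
t = -0.8 / 4.47278307 ≈ -0.178860

-0.1789


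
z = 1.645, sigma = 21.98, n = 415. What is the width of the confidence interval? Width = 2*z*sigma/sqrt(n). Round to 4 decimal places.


width = 2*z*sigma/sqrt(n)
2*z*sigma = 2 * 1.645 * 21.98 = 72.3142
sqrt(415) ≈ 20.371549
width = 72.3142 / 20.371549 ≈ 3.549764

3.5498


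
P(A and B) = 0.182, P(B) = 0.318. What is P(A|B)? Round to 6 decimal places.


P(A|B) = P(A and B) / P(B) = 0.182 / 0.318 = 91/159 ≈ 0.57232704

0.572327


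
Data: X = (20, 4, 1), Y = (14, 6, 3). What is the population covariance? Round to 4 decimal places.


Cov = (1/n)*sum((xi-xbar)(yi-ybar))
n = 3, xbar = 25/3 ≈ 8.333333, ybar = 23/3 ≈ 7.666667
sum((xi-xbar)(yi-ybar)) = 346/3 ≈ 115.333333
Cov = 115.333333 / 3 = 346/9 ≈ 38.444444

38.4444


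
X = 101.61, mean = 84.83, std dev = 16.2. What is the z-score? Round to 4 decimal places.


z = (X - mu) / sigma
X - mu = 101.61 - 84.83 = 16.78
z = 16.78 / 16.2 = 839/810 ≈ 1.035802

1.0358


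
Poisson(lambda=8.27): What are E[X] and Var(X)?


E[X] = Var(X) = lambda = 8.27

8.27, 8.27


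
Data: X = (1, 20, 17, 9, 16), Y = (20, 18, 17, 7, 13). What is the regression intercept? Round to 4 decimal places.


a = ybar - b*xbar, where b = sum((xi-xbar)(yi-ybar)) / sum((xi-xbar)^2)
n = 5, xbar = 63/5 = 12.6, ybar = 75/5 = 15
Sxy = sum((xi-xbar)(yi-ybar)) = -5
Sxx = sum((xi-xbar)^2) = 233.2
b = Sxy / Sxx = -25/1166 ≈ -0.021441
a = 15 - (-0.021441) * 12.6 = 17805/1166 ≈ 15.270154

15.2702


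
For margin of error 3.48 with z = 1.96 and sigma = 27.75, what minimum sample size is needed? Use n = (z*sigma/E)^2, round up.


z*sigma/E = 1.96 * 27.75 / 3.48 = 1813/116 ≈ 15.629310
(z*sigma/E)^2 ≈ 244.275342
round up: n = 245

245


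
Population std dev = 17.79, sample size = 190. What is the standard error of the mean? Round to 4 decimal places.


SE = sigma / sqrt(n)
sqrt(190) ≈ 13.784049
SE = 17.79 / 13.784049 ≈ 1.290622

1.2906


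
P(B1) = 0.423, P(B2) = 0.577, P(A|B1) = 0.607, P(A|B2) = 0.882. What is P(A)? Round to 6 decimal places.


P(A) = P(A|B1)*P(B1) + P(A|B2)*P(B2)
P(A|B1)*P(B1) = 0.607 * 0.423 = 0.256761
P(A|B2)*P(B2) = 0.882 * 0.577 = 0.508914
P(A) = 0.256761 + 0.508914 = 0.765675

0.765675


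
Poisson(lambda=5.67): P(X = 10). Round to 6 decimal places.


P = e^(-lam) * lam^k / k!
e^(-5.67) ≈ 0.003447865
lam^k = 5.67^10 ≈ 34342395.778058
k! = 10! = 3628800
P = 0.003447865 * 34342395.778058 / 3628800 ≈ 0.032630

0.032630


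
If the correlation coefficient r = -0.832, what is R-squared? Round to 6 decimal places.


R^2 = r^2 = (-0.832)^2 = 0.692224

0.692224


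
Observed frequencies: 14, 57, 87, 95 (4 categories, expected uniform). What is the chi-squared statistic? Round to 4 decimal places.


chi2 = sum((O-E)^2/E), E = total/4
total = 253, E = 253/4 = 63.25
(14 - 63.25)^2 / 63.25 = 2425.5625 / 63.25 = 38809/1012 ≈ 38.348814
(57 - 63.25)^2 / 63.25 = 39.0625 / 63.25 = 625/1012 ≈ 0.617589
(87 - 63.25)^2 / 63.25 = 564.0625 / 63.25 = 9025/1012 ≈ 8.917984
(95 - 63.25)^2 / 63.25 = 1008.0625 / 63.25 = 16129/1012 ≈ 15.937747
chi2 = 16147/253 ≈ 63.822134

63.8221


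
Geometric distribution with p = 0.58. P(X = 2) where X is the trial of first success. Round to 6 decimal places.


P = (1-p)^(k-1) * p
(1-p)^(k-1) = 0.42^1 = 0.42
P = 0.42 * 0.58 = 0.2436

0.243600


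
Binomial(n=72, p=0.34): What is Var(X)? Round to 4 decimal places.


Var = n*p*(1-p) = 72 * 0.34 * 0.66 = 16.1568

16.1568


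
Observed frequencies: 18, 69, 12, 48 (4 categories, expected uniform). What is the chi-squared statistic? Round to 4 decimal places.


chi2 = sum((O-E)^2/E), E = total/4
total = 147, E = 147/4 = 36.75
(18 - 36.75)^2 / 36.75 = 351.5625 / 36.75 = 1875/196 ≈ 9.566327
(69 - 36.75)^2 / 36.75 = 1040.0625 / 36.75 = 5547/196 ≈ 28.301020
(12 - 36.75)^2 / 36.75 = 612.5625 / 36.75 = 3267/196 ≈ 16.668367
(48 - 36.75)^2 / 36.75 = 126.5625 / 36.75 = 675/196 ≈ 3.443878
chi2 = 2841/49 ≈ 57.979592

57.9796


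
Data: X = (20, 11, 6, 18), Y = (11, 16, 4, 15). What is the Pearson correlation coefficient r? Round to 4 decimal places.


r = sum((xi-xbar)(yi-ybar)) / sqrt(sum((xi-xbar)^2) * sum((yi-ybar)^2))
n = 4, xbar = 55/4 = 13.75, ybar = 46/4 = 11.5
Sxy = sum((xi-xbar)(yi-ybar)) = 57.5
Sxx = sum((xi-xbar)^2) = 124.75
Syy = sum((yi-ybar)^2) = 89
sqrt(Sxx*Syy) ≈ 105.369588
r = Sxy / sqrt(Sxx*Syy) = 57.5 / 105.369588 ≈ 0.545698

0.5457


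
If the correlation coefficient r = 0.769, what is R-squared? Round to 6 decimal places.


R^2 = r^2 = (0.769)^2 = 0.591361

0.591361


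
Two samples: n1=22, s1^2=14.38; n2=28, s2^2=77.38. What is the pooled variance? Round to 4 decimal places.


sp^2 = ((n1-1)*s1^2 + (n2-1)*s2^2)/(n1+n2-2)
(n1-1)*s1^2 = 21 * 14.38 = 301.98
(n2-1)*s2^2 = 27 * 77.38 = 2089.26
numerator = 301.98 + 2089.26 = 2391.24
n1+n2-2 = 48
sp^2 = 2391.24 / 48 = 49.8175

49.8175


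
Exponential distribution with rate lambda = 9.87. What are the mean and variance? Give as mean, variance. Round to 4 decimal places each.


mean = 1/lam, var = 1/lam^2
mean = 1 / 9.87 = 100/987 ≈ 0.101317
lam^2 = 9.87^2 = 97.4169
var = 1 / 97.4169 ≈ 0.010265

0.1013, 0.0103


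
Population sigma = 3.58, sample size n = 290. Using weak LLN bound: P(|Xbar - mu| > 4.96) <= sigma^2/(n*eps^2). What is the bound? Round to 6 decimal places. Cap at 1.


bound = min(1, sigma^2/(n*eps^2))
sigma^2 = 3.58^2 = 12.8164
n*eps^2 = 290 * 4.96^2 = 290 * 24.6016 = 7134.464
sigma^2/(n*eps^2) = 12.8164 / 7134.464 ≈ 0.00179641

0.001796


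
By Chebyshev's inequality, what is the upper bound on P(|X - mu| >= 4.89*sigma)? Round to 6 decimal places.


P <= 1/k^2
k^2 = 4.89^2 = 23.9121
1/k^2 = 1 / 23.9121 ≈ 0.04181983

0.041820


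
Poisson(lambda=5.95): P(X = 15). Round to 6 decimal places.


P = e^(-lam) * lam^k / k!
e^(-5.95) ≈ 0.002605841
lam^k = 5.95^15 ≈ 414719528336.230186
k! = 15! = 1307674368000
P = 0.002605841 * 414719528336.230186 / 1307674368000 ≈ 0.000826

0.000826


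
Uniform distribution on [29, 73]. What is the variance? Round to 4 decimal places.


Var = (b-a)^2 / 12
(b-a)^2 = (73 - 29)^2 = 1936
Var = 1936/12 ≈ 161.333333

161.3333


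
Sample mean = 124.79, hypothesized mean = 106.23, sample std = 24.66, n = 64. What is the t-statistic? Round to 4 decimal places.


t = (xbar - mu0) / (s/sqrt(n))
xbar - mu0 = 124.79 - 106.23 = 18.56
sqrt(64) = 8
s/sqrt(n) = 24.66 / 8 = 3.0825
t = 18.56 / 3.0825 = 7424/1233 ≈ 6.021087

6.0211


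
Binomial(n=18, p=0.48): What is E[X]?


E[X] = n*p = 18 * 0.48 = 8.64

8.64


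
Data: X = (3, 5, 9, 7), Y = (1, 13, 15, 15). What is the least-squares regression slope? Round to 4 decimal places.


b = sum((xi-xbar)(yi-ybar)) / sum((xi-xbar)^2)
n = 4, xbar = 24/4 = 6, ybar = 44/4 = 11
Sxy = sum((xi-xbar)(yi-ybar)) = 44
Sxx = sum((xi-xbar)^2) = 20
b = Sxy / Sxx = 2.2

2.2000


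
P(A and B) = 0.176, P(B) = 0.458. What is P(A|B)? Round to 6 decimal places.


P(A|B) = P(A and B) / P(B) = 0.176 / 0.458 = 88/229 ≈ 0.38427948

0.384279


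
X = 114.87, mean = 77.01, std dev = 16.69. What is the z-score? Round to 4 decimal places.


z = (X - mu) / sigma
X - mu = 114.87 - 77.01 = 37.86
z = 37.86 / 16.69 = 3786/1669 ≈ 2.268424

2.2684


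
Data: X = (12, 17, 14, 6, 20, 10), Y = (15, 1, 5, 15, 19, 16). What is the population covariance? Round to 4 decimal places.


Cov = (1/n)*sum((xi-xbar)(yi-ybar))
n = 6, xbar = 79/6 ≈ 13.166667, ybar = 71/6 ≈ 11.833333
sum((xi-xbar)(yi-ybar)) = -227/6 ≈ -37.833333
Cov = -37.833333 / 6 = -227/36 ≈ -6.305556

-6.3056


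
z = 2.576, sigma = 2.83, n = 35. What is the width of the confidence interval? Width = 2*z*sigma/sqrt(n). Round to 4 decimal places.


width = 2*z*sigma/sqrt(n)
2*z*sigma = 2 * 2.576 * 2.83 = 14.58016
sqrt(35) ≈ 5.916080
width = 14.58016 / 5.916080 ≈ 2.464497

2.4645


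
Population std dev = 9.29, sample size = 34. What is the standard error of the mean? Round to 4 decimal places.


SE = sigma / sqrt(n)
sqrt(34) ≈ 5.830952
SE = 9.29 / 5.830952 ≈ 1.593222

1.5932


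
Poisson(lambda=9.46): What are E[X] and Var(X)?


E[X] = Var(X) = lambda = 9.46

9.46, 9.46


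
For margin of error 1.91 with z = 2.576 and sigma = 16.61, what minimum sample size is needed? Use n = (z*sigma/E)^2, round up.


z*sigma/E = 2.576 * 16.61 / 1.91 ≈ 22.401759
(z*sigma/E)^2 ≈ 501.838814
round up: n = 502

502


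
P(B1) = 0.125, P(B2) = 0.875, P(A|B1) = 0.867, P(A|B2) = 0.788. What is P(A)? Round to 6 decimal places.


P(A) = P(A|B1)*P(B1) + P(A|B2)*P(B2)
P(A|B1)*P(B1) = 0.867 * 0.125 = 0.108375
P(A|B2)*P(B2) = 0.788 * 0.875 = 0.6895
P(A) = 0.108375 + 0.6895 = 0.797875

0.797875


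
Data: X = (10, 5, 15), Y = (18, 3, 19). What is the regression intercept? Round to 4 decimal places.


a = ybar - b*xbar, where b = sum((xi-xbar)(yi-ybar)) / sum((xi-xbar)^2)
n = 3, xbar = 30/3 = 10, ybar = 40/3 ≈ 13.333333
Sxy = sum((xi-xbar)(yi-ybar)) = 80
Sxx = sum((xi-xbar)^2) = 50
b = Sxy / Sxx = 1.6
a = 13.333333 - 1.6 * 10 = -8/3 ≈ -2.666667

-2.6667


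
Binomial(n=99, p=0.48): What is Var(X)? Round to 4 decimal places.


Var = n*p*(1-p) = 99 * 0.48 * 0.52 = 24.7104

24.7104


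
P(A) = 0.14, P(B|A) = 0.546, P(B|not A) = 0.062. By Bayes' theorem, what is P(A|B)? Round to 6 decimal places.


P(A|B) = P(B|A)*P(A) / P(B), P(B) = P(B|A)*P(A) + P(B|not A)*P(not A)
P(B|A)*P(A) = 0.546 * 0.14 = 0.07644
P(B|not A)*P(not A) = 0.062 * 0.86 = 0.05332
P(B) = 0.07644 + 0.05332 = 0.12976
P(A|B) = 0.07644 / 0.12976 = 1911/3244 ≈ 0.58908755

0.589088


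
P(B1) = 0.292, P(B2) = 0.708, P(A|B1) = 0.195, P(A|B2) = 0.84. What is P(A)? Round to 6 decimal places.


P(A) = P(A|B1)*P(B1) + P(A|B2)*P(B2)
P(A|B1)*P(B1) = 0.195 * 0.292 = 0.05694
P(A|B2)*P(B2) = 0.84 * 0.708 = 0.59472
P(A) = 0.05694 + 0.59472 = 0.65166

0.651660


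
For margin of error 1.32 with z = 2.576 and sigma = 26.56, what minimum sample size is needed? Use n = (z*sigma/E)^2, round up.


z*sigma/E = 2.576 * 26.56 / 1.32 = 213808/4125 ≈ 51.832242
(z*sigma/E)^2 ≈ 2686.581355
round up: n = 2687

2687


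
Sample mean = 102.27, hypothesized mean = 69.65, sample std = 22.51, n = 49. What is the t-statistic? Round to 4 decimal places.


t = (xbar - mu0) / (s/sqrt(n))
xbar - mu0 = 102.27 - 69.65 = 32.62
sqrt(49) = 7
s/sqrt(n) = 22.51 / 7 = 2251/700 ≈ 3.21571429
t = 32.62 / 3.21571429 = 22834/2251 ≈ 10.143936

10.1439


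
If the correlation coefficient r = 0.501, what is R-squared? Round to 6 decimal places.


R^2 = r^2 = (0.501)^2 = 0.251001

0.251001


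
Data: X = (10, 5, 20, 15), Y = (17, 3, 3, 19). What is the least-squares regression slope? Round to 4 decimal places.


b = sum((xi-xbar)(yi-ybar)) / sum((xi-xbar)^2)
n = 4, xbar = 50/4 = 12.5, ybar = 42/4 = 10.5
Sxy = sum((xi-xbar)(yi-ybar)) = 5
Sxx = sum((xi-xbar)^2) = 125
b = Sxy / Sxx = 0.04

0.0400


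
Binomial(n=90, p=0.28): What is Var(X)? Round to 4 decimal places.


Var = n*p*(1-p) = 90 * 0.28 * 0.72 = 18.144

18.1440


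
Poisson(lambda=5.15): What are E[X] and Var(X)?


E[X] = Var(X) = lambda = 5.15

5.15, 5.15


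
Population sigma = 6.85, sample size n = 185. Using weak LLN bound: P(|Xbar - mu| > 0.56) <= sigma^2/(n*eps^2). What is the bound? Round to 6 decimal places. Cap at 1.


bound = min(1, sigma^2/(n*eps^2))
sigma^2 = 6.85^2 = 46.9225
n*eps^2 = 185 * 0.56^2 = 185 * 0.3136 = 58.016
sigma^2/(n*eps^2) = 46.9225 / 58.016 ≈ 0.80878551

0.808786
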